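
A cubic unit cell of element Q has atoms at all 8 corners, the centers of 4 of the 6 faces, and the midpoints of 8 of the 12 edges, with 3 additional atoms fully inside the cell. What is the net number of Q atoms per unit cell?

8

Corner atoms are shared by 8 cells (1/8 each), face atoms by 2 (1/2 each), edge atoms by 4 (1/4 each), interior atoms are unshared.
Net atoms = 8 × 1/8 + 4 × 1/2 + 8 × 1/4 + 3 = 1 + 2 + 2 + 3 = 8.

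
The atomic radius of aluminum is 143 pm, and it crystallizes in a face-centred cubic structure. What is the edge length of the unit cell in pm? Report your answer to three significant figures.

404 pm

In an FCC lattice, atoms touch along the face diagonal, so √2·a = 4r.
a = 4r/√2 = 4 × 143 / 1.4142 = 404 pm.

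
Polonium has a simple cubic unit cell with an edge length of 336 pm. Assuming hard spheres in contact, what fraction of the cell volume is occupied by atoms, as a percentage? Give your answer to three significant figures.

In a simple cubic lattice atoms touch along the cell edge, so a = 2r, so r = 0.5000a = 168.0 pm.
Packing fraction = Z·(4/3)πr³ / a³ = 1 × (4/3)π × (168.0)³ / (336)³ = 0.5236 = 52.4%.

52.4%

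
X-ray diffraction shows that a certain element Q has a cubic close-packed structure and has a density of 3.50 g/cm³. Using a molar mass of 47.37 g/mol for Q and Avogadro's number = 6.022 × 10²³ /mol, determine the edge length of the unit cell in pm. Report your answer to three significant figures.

With Z = 4 atoms per FCC cell, a³ = Z·M/(N_A·ρ) = 4 × 47.37 / (6.022 × 10²³ × 3.500 g/cm³) = 8.990 × 10^-23 cm³.
a = (8.990 × 10^-23)^(1/3) = 4.480 × 10^-8 cm = 448 pm.

448 pm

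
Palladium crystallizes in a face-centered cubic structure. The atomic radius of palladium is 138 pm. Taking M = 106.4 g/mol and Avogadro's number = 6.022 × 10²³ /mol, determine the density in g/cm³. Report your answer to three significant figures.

In an FCC lattice, atoms touch along the face diagonal, so √2·a = 4r, giving a = 390.3 pm = 3.903 × 10^-8 cm.
With Z = 4, ρ = Z·M/(N_A·a³) = 4 × 106.4 / (6.022 × 10²³ × 5.947 × 10^-23) = 11.88 g/cm³.

11.9 g/cm³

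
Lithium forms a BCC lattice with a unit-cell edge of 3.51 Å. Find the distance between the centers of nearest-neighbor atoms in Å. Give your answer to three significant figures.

3.04 Å

In a BCC structure, atoms touch along the body diagonal, so √3·a = 4r; the nearest-neighbor distance equals 2r = 0.8660·a.
d = 0.8660 × 3.51 = 3.04 Å.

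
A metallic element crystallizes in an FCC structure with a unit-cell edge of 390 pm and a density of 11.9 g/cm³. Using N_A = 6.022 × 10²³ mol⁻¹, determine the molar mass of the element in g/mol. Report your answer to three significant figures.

106 g/mol

An FCC cell has Z = 4 atoms; a = 3.900 × 10^-8 cm.
M = ρ·N_A·a³/Z = 11.9 × 6.022 × 10²³ × 5.932 × 10^-23 / 4 = 106 g/mol.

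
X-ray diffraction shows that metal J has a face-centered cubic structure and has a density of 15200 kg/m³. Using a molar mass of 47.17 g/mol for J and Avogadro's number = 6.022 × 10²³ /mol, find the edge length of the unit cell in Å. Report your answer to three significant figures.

With Z = 4 atoms per FCC cell, a³ = Z·M/(N_A·ρ) = 4 × 47.17 / (6.022 × 10²³ × 15.20 g/cm³) = 2.061 × 10^-23 cm³.
a = (2.061 × 10^-23)^(1/3) = 2.742 × 10^-8 cm = 2.74 Å.

2.74 Å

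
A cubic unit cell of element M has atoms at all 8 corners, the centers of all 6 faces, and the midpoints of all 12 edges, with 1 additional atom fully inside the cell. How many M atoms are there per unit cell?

Corner atoms are shared by 8 cells (1/8 each), face atoms by 2 (1/2 each), edge atoms by 4 (1/4 each), interior atoms are unshared.
Net atoms = 8 × 1/8 + 6 × 1/2 + 12 × 1/4 + 1 = 1 + 3 + 3 + 1 = 8.

8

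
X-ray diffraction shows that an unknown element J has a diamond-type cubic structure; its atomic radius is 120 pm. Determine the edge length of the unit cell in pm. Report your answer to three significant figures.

In a diamond cubic lattice, nearest neighbors lie along the body diagonal with √3·a = 8r.
a = 8r/√3 = 8 × 120 / 1.7321 = 554 pm.

554 pm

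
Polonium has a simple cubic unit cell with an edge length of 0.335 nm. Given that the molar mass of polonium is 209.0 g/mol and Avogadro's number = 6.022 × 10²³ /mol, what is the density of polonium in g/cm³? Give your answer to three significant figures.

A simple cubic unit cell contains Z = 1 atom.
Cell volume: a³ = (0.335 nm)³ = (3.350 × 10^-8 cm)³ = 3.760 × 10^-23 cm³.
ρ = Z·M/(N_A·a³) = 1 × 209.0 / (6.022 × 10²³ × 3.760 × 10^-23) = 9.231 g/cm³.

9.23 g/cm³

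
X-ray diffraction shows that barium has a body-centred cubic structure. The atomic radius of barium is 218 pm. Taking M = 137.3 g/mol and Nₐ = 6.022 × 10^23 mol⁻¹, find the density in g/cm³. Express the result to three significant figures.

3.57 g/cm³

In a BCC lattice, atoms touch along the body diagonal, so √3·a = 4r, giving a = 503.4 pm = 5.034 × 10^-8 cm.
With Z = 2, ρ = Z·M/(N_A·a³) = 2 × 137.3 / (6.022 × 10²³ × 1.276 × 10^-22) = 3.573 g/cm³.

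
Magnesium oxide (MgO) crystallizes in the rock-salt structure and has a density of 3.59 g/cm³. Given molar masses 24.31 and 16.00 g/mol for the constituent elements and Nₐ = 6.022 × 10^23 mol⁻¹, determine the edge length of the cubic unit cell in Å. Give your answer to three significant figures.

M(MgO) = 40.31 g/mol; Z = 4 formula units per cell.
a³ = Z·M/(N_A·ρ) = 4 × 40.31 / (6.022 × 10²³ × 3.59) = 7.458 × 10^-23 cm³, so a = 4.209 × 10^-8 cm = 4.21 Å.

4.21 Å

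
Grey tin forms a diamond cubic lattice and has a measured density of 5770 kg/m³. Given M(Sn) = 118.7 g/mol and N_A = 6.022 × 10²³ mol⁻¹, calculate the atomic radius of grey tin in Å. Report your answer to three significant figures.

For a diamond cubic cell (Z = 8), a³ = Z·M/(N_A·ρ) = 8 × 118.7 / (6.022 × 10²³ × 5.770) = 2.733 × 10^-22 cm³, so a = 6.489 × 10^-8 cm = 6.489 Å.
Nearest neighbors lie along the body diagonal with √3·a = 8r, so r = 0.2165 × a = 1.41 Å.

1.41 Å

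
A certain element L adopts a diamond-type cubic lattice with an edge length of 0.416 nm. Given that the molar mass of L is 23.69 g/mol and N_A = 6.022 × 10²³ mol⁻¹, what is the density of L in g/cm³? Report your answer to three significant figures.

4.37 g/cm³

A diamond cubic unit cell contains Z = 8 atoms.
Cell volume: a³ = (0.416 nm)³ = (4.160 × 10^-8 cm)³ = 7.199 × 10^-23 cm³.
ρ = Z·M/(N_A·a³) = 8 × 23.69 / (6.022 × 10²³ × 7.199 × 10^-23) = 4.372 g/cm³.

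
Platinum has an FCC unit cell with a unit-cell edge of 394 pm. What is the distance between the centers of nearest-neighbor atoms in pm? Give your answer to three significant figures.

In an FCC structure, atoms touch along the face diagonal, so √2·a = 4r; the nearest-neighbor distance equals 2r = 0.7071·a.
d = 0.7071 × 394 = 279 pm.

279 pm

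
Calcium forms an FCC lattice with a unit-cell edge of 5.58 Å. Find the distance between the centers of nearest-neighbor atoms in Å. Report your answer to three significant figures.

In an FCC structure, atoms touch along the face diagonal, so √2·a = 4r; the nearest-neighbor distance equals 2r = 0.7071·a.
d = 0.7071 × 5.58 = 3.95 Å.

3.95 Å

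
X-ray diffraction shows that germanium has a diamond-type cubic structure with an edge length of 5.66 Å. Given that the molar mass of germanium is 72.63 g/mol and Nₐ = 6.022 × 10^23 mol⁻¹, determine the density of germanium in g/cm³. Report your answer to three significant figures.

5.32 g/cm³

A diamond cubic unit cell contains Z = 8 atoms.
Cell volume: a³ = (5.66 Å)³ = (5.660 × 10^-8 cm)³ = 1.813 × 10^-22 cm³.
ρ = Z·M/(N_A·a³) = 8 × 72.63 / (6.022 × 10²³ × 1.813 × 10^-22) = 5.321 g/cm³.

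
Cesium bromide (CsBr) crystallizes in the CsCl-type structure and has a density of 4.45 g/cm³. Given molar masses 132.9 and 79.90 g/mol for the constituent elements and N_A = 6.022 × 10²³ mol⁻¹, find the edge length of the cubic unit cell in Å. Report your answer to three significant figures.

M(CsBr) = 212.8 g/mol; Z = 1 formula unit per cell.
a³ = Z·M/(N_A·ρ) = 1 × 212.8 / (6.022 × 10²³ × 4.45) = 7.941 × 10^-23 cm³, so a = 4.298 × 10^-8 cm = 4.30 Å.

4.30 Å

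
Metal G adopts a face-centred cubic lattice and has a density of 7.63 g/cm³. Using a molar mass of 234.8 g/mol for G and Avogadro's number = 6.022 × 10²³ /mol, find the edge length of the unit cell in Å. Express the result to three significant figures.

With Z = 4 atoms per FCC cell, a³ = Z·M/(N_A·ρ) = 4 × 234.8 / (6.022 × 10²³ × 7.630 g/cm³) = 2.044 × 10^-22 cm³.
a = (2.044 × 10^-22)^(1/3) = 5.891 × 10^-8 cm = 5.89 Å.

5.89 Å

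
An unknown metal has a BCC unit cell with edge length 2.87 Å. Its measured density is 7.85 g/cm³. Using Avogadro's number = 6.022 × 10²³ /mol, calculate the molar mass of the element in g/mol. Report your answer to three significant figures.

A BCC cell has Z = 2 atoms; a = 2.870 × 10^-8 cm.
M = ρ·N_A·a³/Z = 7.85 × 6.022 × 10²³ × 2.364 × 10^-23 / 2 = 55.9 g/mol.

55.9 g/mol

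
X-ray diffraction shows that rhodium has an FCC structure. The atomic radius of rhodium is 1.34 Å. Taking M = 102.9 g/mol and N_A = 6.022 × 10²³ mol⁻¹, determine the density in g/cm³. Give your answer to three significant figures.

12.6 g/cm³

In an FCC lattice, atoms touch along the face diagonal, so √2·a = 4r, giving a = 3.790 Å = 3.790 × 10^-8 cm.
With Z = 4, ρ = Z·M/(N_A·a³) = 4 × 102.9 / (6.022 × 10²³ × 5.444 × 10^-23) = 12.55 g/cm³.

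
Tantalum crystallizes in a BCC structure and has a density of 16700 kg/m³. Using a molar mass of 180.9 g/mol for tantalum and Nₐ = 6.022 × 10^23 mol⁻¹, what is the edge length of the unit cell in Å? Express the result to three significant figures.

3.30 Å

With Z = 2 atoms per BCC cell, a³ = Z·M/(N_A·ρ) = 2 × 180.9 / (6.022 × 10²³ × 16.70 g/cm³) = 3.598 × 10^-23 cm³.
a = (3.598 × 10^-23)^(1/3) = 3.301 × 10^-8 cm = 3.30 Å.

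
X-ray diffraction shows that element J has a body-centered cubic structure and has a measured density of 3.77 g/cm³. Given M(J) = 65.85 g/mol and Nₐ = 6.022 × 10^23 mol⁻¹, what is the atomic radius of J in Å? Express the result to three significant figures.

For a BCC cell (Z = 2), a³ = Z·M/(N_A·ρ) = 2 × 65.85 / (6.022 × 10²³ × 3.770) = 5.801 × 10^-23 cm³, so a = 3.871 × 10^-8 cm = 3.871 Å.
Atoms touch along the body diagonal, so √3·a = 4r, so r = 0.4330 × a = 1.68 Å.

1.68 Å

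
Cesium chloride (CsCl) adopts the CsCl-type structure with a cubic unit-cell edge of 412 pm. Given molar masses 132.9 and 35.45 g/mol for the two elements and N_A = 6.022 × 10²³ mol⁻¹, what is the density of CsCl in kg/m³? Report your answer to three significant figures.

4000 kg/m³

The CsCl-type structure contains Z = 1 formula unit per cell; M(CsCl) = 132.9 + 35.45 = 168.35 g/mol.
a³ = (4.120 × 10^-8 cm)³ = 6.993 × 10^-23 cm³.
ρ = 1 × 168.35 / (6.022 × 10²³ × 6.993 × 10^-23) = 3.997 g/cm³ = 4000 kg/m³.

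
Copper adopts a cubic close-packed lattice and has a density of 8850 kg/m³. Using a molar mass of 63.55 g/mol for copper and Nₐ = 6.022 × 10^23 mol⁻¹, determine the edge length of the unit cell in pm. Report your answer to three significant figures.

363 pm

With Z = 4 atoms per FCC cell, a³ = Z·M/(N_A·ρ) = 4 × 63.55 / (6.022 × 10²³ × 8.850 g/cm³) = 4.770 × 10^-23 cm³.
a = (4.770 × 10^-23)^(1/3) = 3.627 × 10^-8 cm = 363 pm.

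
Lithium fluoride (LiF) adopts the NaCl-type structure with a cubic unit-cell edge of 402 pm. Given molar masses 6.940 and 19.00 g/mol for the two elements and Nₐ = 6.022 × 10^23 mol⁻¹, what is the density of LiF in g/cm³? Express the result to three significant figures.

The NaCl-type structure contains Z = 4 formula units per cell; M(LiF) = 6.940 + 19.00 = 25.94 g/mol.
a³ = (4.020 × 10^-8 cm)³ = 6.496 × 10^-23 cm³.
ρ = 4 × 25.94 / (6.022 × 10²³ × 6.496 × 10^-23) = 2.652 g/cm³.

2.65 g/cm³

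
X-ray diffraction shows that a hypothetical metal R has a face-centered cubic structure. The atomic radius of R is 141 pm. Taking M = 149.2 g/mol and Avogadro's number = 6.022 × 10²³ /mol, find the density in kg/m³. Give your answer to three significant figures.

15600 kg/m³

In an FCC lattice, atoms touch along the face diagonal, so √2·a = 4r, giving a = 398.8 pm = 3.988 × 10^-8 cm.
With Z = 4, ρ = Z·M/(N_A·a³) = 4 × 149.2 / (6.022 × 10²³ × 6.343 × 10^-23) = 15.62 g/cm³ = 15600 kg/m³.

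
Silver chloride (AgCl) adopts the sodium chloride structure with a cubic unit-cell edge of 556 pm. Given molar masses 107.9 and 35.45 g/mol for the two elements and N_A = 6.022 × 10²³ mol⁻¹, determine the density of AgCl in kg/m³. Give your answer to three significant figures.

The sodium chloride structure contains Z = 4 formula units per cell; M(AgCl) = 107.9 + 35.45 = 143.35 g/mol.
a³ = (5.560 × 10^-8 cm)³ = 1.719 × 10^-22 cm³.
ρ = 4 × 143.35 / (6.022 × 10²³ × 1.719 × 10^-22) = 5.540 g/cm³ = 5540 kg/m³.

5540 kg/m³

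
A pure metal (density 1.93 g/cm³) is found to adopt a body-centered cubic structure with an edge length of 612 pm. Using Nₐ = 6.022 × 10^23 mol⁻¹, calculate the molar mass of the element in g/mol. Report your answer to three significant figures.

133 g/mol

A BCC cell has Z = 2 atoms; a = 6.120 × 10^-8 cm.
M = ρ·N_A·a³/Z = 1.93 × 6.022 × 10²³ × 2.292 × 10^-22 / 2 = 133 g/mol.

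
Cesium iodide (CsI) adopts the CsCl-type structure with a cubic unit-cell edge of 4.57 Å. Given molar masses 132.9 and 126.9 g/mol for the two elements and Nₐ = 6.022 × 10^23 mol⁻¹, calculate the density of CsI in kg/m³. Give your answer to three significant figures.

4520 kg/m³

The CsCl-type structure contains Z = 1 formula unit per cell; M(CsI) = 132.9 + 126.9 = 259.8 g/mol.
a³ = (4.570 × 10^-8 cm)³ = 9.544 × 10^-23 cm³.
ρ = 1 × 259.8 / (6.022 × 10²³ × 9.544 × 10^-23) = 4.520 g/cm³ = 4520 kg/m³.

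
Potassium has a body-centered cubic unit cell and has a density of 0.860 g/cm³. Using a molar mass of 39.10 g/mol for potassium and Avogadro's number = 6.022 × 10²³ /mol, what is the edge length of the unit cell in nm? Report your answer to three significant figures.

With Z = 2 atoms per BCC cell, a³ = Z·M/(N_A·ρ) = 2 × 39.10 / (6.022 × 10²³ × 0.8600 g/cm³) = 1.510 × 10^-22 cm³.
a = (1.510 × 10^-22)^(1/3) = 5.325 × 10^-8 cm = 0.533 nm.

0.533 nm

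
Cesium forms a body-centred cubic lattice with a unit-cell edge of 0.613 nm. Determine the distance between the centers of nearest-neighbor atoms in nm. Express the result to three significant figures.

0.531 nm

In a BCC structure, atoms touch along the body diagonal, so √3·a = 4r; the nearest-neighbor distance equals 2r = 0.8660·a.
d = 0.8660 × 0.613 = 0.531 nm.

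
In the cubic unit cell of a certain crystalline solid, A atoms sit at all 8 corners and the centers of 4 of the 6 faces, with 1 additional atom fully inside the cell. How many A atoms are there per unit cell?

4

Corner atoms are shared by 8 cells (1/8 each), face atoms by 2 (1/2 each), interior atoms are unshared.
Net atoms = 8 × 1/8 + 4 × 1/2 + 1 = 1 + 2 + 1 = 4.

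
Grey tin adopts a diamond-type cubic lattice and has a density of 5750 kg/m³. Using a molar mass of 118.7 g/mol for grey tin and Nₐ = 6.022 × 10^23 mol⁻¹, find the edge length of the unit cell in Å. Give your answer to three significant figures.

6.50 Å

With Z = 8 atoms per diamond cubic cell, a³ = Z·M/(N_A·ρ) = 8 × 118.7 / (6.022 × 10²³ × 5.750 g/cm³) = 2.742 × 10^-22 cm³.
a = (2.742 × 10^-22)^(1/3) = 6.497 × 10^-8 cm = 6.50 Å.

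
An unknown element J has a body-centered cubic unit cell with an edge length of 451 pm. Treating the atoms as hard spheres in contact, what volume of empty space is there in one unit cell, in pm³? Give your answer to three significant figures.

In a BCC lattice atoms touch along the body diagonal, so √3·a = 4r, so r = 0.4330a = 195.3 pm.
V_cell = a³ = 9.173 × 10^7 pm³; V_atoms = 2 × (4/3)πr³ = 6.240 × 10^7 pm³.
Empty space = 9.173 × 10^7 − 6.240 × 10^7 = 2.93 × 10^7 pm³.

2.93 × 10^7 pm³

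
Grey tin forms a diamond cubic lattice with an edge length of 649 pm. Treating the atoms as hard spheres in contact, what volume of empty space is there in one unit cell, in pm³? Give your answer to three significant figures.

1.80 × 10^8 pm³

In a diamond cubic lattice nearest neighbors lie along the body diagonal with √3·a = 8r, so r = 0.2165a = 140.5 pm.
V_cell = a³ = 2.734 × 10^8 pm³; V_atoms = 8 × (4/3)πr³ = 9.297 × 10^7 pm³.
Empty space = 2.734 × 10^8 − 9.297 × 10^7 = 1.80 × 10^8 pm³.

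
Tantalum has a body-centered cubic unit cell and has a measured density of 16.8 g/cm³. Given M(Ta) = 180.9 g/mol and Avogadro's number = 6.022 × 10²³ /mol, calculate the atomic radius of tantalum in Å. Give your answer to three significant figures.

1.43 Å

For a BCC cell (Z = 2), a³ = Z·M/(N_A·ρ) = 2 × 180.9 / (6.022 × 10²³ × 16.80) = 3.576 × 10^-23 cm³, so a = 3.295 × 10^-8 cm = 3.295 Å.
Atoms touch along the body diagonal, so √3·a = 4r, so r = 0.4330 × a = 1.43 Å.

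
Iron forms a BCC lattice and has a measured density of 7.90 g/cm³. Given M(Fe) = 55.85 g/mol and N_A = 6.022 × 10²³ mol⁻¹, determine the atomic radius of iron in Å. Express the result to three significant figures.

For a BCC cell (Z = 2), a³ = Z·M/(N_A·ρ) = 2 × 55.85 / (6.022 × 10²³ × 7.900) = 2.348 × 10^-23 cm³, so a = 2.863 × 10^-8 cm = 2.863 Å.
Atoms touch along the body diagonal, so √3·a = 4r, so r = 0.4330 × a = 1.24 Å.

1.24 Å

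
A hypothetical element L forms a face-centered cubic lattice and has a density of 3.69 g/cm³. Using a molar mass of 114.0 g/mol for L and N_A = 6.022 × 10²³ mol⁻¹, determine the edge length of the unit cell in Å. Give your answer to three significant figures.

5.90 Å

With Z = 4 atoms per FCC cell, a³ = Z·M/(N_A·ρ) = 4 × 114.0 / (6.022 × 10²³ × 3.690 g/cm³) = 2.052 × 10^-22 cm³.
a = (2.052 × 10^-22)^(1/3) = 5.898 × 10^-8 cm = 5.90 Å.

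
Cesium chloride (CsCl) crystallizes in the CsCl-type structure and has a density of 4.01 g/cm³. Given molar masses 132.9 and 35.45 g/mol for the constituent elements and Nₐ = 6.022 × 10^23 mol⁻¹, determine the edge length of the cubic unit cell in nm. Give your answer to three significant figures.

0.412 nm

M(CsCl) = 168.35 g/mol; Z = 1 formula unit per cell.
a³ = Z·M/(N_A·ρ) = 1 × 168.35 / (6.022 × 10²³ × 4.01) = 6.972 × 10^-23 cm³, so a = 4.116 × 10^-8 cm = 0.412 nm.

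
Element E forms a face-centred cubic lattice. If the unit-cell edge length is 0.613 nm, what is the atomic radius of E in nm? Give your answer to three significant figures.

In an FCC lattice, atoms touch along the face diagonal, so √2·a = 4r.
r = √2·a/4 = 1.4142 × 0.613 / 4 = 0.217 nm.

0.217 nm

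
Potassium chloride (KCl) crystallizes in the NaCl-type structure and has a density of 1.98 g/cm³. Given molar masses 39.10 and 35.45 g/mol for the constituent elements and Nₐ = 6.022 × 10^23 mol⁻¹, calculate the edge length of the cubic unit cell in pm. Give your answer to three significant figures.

630 pm

M(KCl) = 74.55 g/mol; Z = 4 formula units per cell.
a³ = Z·M/(N_A·ρ) = 4 × 74.55 / (6.022 × 10²³ × 1.98) = 2.501 × 10^-22 cm³, so a = 6.300 × 10^-8 cm = 630 pm.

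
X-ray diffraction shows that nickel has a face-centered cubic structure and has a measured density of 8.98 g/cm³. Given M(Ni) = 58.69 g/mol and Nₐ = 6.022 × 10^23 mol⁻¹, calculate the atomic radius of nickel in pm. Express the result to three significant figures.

124 pm

For an FCC cell (Z = 4), a³ = Z·M/(N_A·ρ) = 4 × 58.69 / (6.022 × 10²³ × 8.980) = 4.341 × 10^-23 cm³, so a = 3.515 × 10^-8 cm = 351.5 pm.
Atoms touch along the face diagonal, so √2·a = 4r, so r = 0.3536 × a = 124 pm.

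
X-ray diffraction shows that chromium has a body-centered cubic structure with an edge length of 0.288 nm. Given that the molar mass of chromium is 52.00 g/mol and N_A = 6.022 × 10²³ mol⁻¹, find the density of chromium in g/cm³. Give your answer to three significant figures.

A BCC unit cell contains Z = 2 atoms.
Cell volume: a³ = (0.288 nm)³ = (2.880 × 10^-8 cm)³ = 2.389 × 10^-23 cm³.
ρ = Z·M/(N_A·a³) = 2 × 52.00 / (6.022 × 10²³ × 2.389 × 10^-23) = 7.230 g/cm³.

7.23 g/cm³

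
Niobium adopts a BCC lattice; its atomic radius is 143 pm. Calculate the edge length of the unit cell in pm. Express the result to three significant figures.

330 pm

In a BCC lattice, atoms touch along the body diagonal, so √3·a = 4r.
a = 4r/√3 = 4 × 143 / 1.7321 = 330 pm.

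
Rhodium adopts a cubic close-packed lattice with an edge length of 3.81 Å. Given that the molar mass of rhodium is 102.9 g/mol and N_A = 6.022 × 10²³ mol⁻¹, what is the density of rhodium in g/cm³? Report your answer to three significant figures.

An FCC unit cell contains Z = 4 atoms.
Cell volume: a³ = (3.81 Å)³ = (3.810 × 10^-8 cm)³ = 5.531 × 10^-23 cm³.
ρ = Z·M/(N_A·a³) = 4 × 102.9 / (6.022 × 10²³ × 5.531 × 10^-23) = 12.36 g/cm³.

12.4 g/cm³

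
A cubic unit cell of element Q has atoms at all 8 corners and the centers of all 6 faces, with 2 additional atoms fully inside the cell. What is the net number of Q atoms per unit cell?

6

Corner atoms are shared by 8 cells (1/8 each), face atoms by 2 (1/2 each), interior atoms are unshared.
Net atoms = 8 × 1/8 + 6 × 1/2 + 2 = 1 + 3 + 2 = 6.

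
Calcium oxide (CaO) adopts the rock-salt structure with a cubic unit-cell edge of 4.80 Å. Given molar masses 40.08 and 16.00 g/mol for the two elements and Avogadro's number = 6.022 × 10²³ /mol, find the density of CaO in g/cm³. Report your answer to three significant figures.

The rock-salt structure contains Z = 4 formula units per cell; M(CaO) = 40.08 + 16.00 = 56.08 g/mol.
a³ = (4.800 × 10^-8 cm)³ = 1.106 × 10^-22 cm³.
ρ = 4 × 56.08 / (6.022 × 10²³ × 1.106 × 10^-22) = 3.368 g/cm³.

3.37 g/cm³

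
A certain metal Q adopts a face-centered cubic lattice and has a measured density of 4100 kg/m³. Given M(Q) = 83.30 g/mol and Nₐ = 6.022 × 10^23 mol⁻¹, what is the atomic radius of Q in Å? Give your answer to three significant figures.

For an FCC cell (Z = 4), a³ = Z·M/(N_A·ρ) = 4 × 83.30 / (6.022 × 10²³ × 4.100) = 1.350 × 10^-22 cm³, so a = 5.129 × 10^-8 cm = 5.129 Å.
Atoms touch along the face diagonal, so √2·a = 4r, so r = 0.3536 × a = 1.81 Å.

1.81 Å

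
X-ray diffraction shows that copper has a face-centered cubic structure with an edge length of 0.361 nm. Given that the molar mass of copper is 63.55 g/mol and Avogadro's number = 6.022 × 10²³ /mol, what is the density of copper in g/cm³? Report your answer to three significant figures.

An FCC unit cell contains Z = 4 atoms.
Cell volume: a³ = (0.361 nm)³ = (3.610 × 10^-8 cm)³ = 4.705 × 10^-23 cm³.
ρ = Z·M/(N_A·a³) = 4 × 63.55 / (6.022 × 10²³ × 4.705 × 10^-23) = 8.972 g/cm³.

8.97 g/cm³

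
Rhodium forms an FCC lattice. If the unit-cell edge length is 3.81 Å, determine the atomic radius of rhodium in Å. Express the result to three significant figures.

In an FCC lattice, atoms touch along the face diagonal, so √2·a = 4r.
r = √2·a/4 = 1.4142 × 3.81 / 4 = 1.35 Å.

1.35 Å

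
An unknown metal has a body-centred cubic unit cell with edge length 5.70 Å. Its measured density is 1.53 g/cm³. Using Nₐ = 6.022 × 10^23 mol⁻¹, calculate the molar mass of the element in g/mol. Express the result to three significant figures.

A BCC cell has Z = 2 atoms; a = 5.700 × 10^-8 cm.
M = ρ·N_A·a³/Z = 1.53 × 6.022 × 10²³ × 1.852 × 10^-22 / 2 = 85.3 g/mol.

85.3 g/mol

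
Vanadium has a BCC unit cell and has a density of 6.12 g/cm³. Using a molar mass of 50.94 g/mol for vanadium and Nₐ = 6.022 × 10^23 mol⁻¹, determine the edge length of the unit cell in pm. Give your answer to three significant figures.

With Z = 2 atoms per BCC cell, a³ = Z·M/(N_A·ρ) = 2 × 50.94 / (6.022 × 10²³ × 6.120 g/cm³) = 2.764 × 10^-23 cm³.
a = (2.764 × 10^-23)^(1/3) = 3.024 × 10^-8 cm = 302 pm.

302 pm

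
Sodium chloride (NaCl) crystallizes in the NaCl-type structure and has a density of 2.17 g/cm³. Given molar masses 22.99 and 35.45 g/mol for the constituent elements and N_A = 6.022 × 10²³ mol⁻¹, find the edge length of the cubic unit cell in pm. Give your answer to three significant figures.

M(NaCl) = 58.44 g/mol; Z = 4 formula units per cell.
a³ = Z·M/(N_A·ρ) = 4 × 58.44 / (6.022 × 10²³ × 2.17) = 1.789 × 10^-22 cm³, so a = 5.635 × 10^-8 cm = 563 pm.

563 pm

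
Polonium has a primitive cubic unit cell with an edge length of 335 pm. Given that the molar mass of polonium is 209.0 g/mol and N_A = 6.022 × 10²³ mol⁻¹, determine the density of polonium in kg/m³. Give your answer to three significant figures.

A simple cubic unit cell contains Z = 1 atom.
Cell volume: a³ = (335 pm)³ = (3.350 × 10^-8 cm)³ = 3.760 × 10^-23 cm³.
ρ = Z·M/(N_A·a³) = 1 × 209.0 / (6.022 × 10²³ × 3.760 × 10^-23) = 9.231 g/cm³ = 9230 kg/m³.

9230 kg/m³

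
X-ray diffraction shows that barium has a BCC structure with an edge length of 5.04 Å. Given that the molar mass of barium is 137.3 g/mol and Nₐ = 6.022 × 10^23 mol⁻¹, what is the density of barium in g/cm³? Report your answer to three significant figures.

A BCC unit cell contains Z = 2 atoms.
Cell volume: a³ = (5.04 Å)³ = (5.040 × 10^-8 cm)³ = 1.280 × 10^-22 cm³.
ρ = Z·M/(N_A·a³) = 2 × 137.3 / (6.022 × 10²³ × 1.280 × 10^-22) = 3.562 g/cm³.

3.56 g/cm³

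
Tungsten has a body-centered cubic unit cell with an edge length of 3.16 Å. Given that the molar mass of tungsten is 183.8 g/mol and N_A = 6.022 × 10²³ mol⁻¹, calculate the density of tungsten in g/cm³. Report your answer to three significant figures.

19.3 g/cm³

A BCC unit cell contains Z = 2 atoms.
Cell volume: a³ = (3.16 Å)³ = (3.160 × 10^-8 cm)³ = 3.155 × 10^-23 cm³.
ρ = Z·M/(N_A·a³) = 2 × 183.8 / (6.022 × 10²³ × 3.155 × 10^-23) = 19.35 g/cm³.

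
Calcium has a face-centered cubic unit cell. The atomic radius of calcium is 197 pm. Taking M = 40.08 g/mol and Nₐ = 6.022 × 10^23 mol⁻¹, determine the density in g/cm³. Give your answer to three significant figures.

In an FCC lattice, atoms touch along the face diagonal, so √2·a = 4r, giving a = 557.2 pm = 5.572 × 10^-8 cm.
With Z = 4, ρ = Z·M/(N_A·a³) = 4 × 40.08 / (6.022 × 10²³ × 1.730 × 10^-22) = 1.539 g/cm³.

1.54 g/cm³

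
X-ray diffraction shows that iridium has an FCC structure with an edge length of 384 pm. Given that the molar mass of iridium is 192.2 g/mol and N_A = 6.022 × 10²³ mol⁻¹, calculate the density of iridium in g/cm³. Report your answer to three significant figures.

An FCC unit cell contains Z = 4 atoms.
Cell volume: a³ = (384 pm)³ = (3.840 × 10^-8 cm)³ = 5.662 × 10^-23 cm³.
ρ = Z·M/(N_A·a³) = 4 × 192.2 / (6.022 × 10²³ × 5.662 × 10^-23) = 22.55 g/cm³.

22.5 g/cm³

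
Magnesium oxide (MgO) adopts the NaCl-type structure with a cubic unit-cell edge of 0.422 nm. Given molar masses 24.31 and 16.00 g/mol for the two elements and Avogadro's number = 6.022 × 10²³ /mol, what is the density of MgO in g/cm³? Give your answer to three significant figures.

The NaCl-type structure contains Z = 4 formula units per cell; M(MgO) = 24.31 + 16.00 = 40.31 g/mol.
a³ = (4.220 × 10^-8 cm)³ = 7.515 × 10^-23 cm³.
ρ = 4 × 40.31 / (6.022 × 10²³ × 7.515 × 10^-23) = 3.563 g/cm³.

3.56 g/cm³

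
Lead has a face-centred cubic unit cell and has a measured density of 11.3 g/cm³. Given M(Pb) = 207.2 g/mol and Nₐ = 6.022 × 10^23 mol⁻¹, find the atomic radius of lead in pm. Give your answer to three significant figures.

175 pm

For an FCC cell (Z = 4), a³ = Z·M/(N_A·ρ) = 4 × 207.2 / (6.022 × 10²³ × 11.30) = 1.218 × 10^-22 cm³, so a = 4.957 × 10^-8 cm = 495.7 pm.
Atoms touch along the face diagonal, so √2·a = 4r, so r = 0.3536 × a = 175 pm.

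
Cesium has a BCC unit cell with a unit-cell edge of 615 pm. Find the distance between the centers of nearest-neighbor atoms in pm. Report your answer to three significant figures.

In a BCC structure, atoms touch along the body diagonal, so √3·a = 4r; the nearest-neighbor distance equals 2r = 0.8660·a.
d = 0.8660 × 615 = 533 pm.

533 pm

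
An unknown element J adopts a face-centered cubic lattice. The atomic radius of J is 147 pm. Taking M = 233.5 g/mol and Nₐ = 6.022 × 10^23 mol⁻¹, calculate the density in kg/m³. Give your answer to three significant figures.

In an FCC lattice, atoms touch along the face diagonal, so √2·a = 4r, giving a = 415.8 pm = 4.158 × 10^-8 cm.
With Z = 4, ρ = Z·M/(N_A·a³) = 4 × 233.5 / (6.022 × 10²³ × 7.188 × 10^-23) = 21.58 g/cm³ = 21600 kg/m³.

21600 kg/m³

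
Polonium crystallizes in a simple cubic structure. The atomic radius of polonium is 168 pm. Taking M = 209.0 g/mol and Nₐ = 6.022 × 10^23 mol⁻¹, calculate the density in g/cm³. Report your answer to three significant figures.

9.15 g/cm³

In a simple cubic lattice, atoms touch along the cell edge, so a = 2r, giving a = 336.0 pm = 3.360 × 10^-8 cm.
With Z = 1, ρ = Z·M/(N_A·a³) = 1 × 209.0 / (6.022 × 10²³ × 3.793 × 10^-23) = 9.149 g/cm³.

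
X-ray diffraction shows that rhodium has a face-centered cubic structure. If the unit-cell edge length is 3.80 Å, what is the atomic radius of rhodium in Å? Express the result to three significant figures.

In an FCC lattice, atoms touch along the face diagonal, so √2·a = 4r.
r = √2·a/4 = 1.4142 × 3.80 / 4 = 1.34 Å.

1.34 Å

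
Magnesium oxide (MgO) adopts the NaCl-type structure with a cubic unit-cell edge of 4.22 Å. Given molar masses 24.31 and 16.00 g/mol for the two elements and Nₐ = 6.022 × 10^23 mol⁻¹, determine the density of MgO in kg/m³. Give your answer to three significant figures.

The NaCl-type structure contains Z = 4 formula units per cell; M(MgO) = 24.31 + 16.00 = 40.31 g/mol.
a³ = (4.220 × 10^-8 cm)³ = 7.515 × 10^-23 cm³.
ρ = 4 × 40.31 / (6.022 × 10²³ × 7.515 × 10^-23) = 3.563 g/cm³ = 3560 kg/m³.

3560 kg/m³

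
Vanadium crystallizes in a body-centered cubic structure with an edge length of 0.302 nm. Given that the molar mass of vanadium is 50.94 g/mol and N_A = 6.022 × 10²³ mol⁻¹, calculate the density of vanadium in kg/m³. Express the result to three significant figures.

6140 kg/m³

A BCC unit cell contains Z = 2 atoms.
Cell volume: a³ = (0.302 nm)³ = (3.020 × 10^-8 cm)³ = 2.754 × 10^-23 cm³.
ρ = Z·M/(N_A·a³) = 2 × 50.94 / (6.022 × 10²³ × 2.754 × 10^-23) = 6.142 g/cm³ = 6140 kg/m³.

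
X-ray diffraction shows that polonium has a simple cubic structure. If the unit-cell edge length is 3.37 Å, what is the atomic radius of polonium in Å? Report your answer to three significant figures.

In a simple cubic lattice, atoms touch along the cell edge, so a = 2r.
r = a/2 = 3.37/2 = 1.69 Å.

1.69 Å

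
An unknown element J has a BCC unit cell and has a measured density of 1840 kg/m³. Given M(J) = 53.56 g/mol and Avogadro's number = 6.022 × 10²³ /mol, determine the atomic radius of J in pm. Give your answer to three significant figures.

199 pm

For a BCC cell (Z = 2), a³ = Z·M/(N_A·ρ) = 2 × 53.56 / (6.022 × 10²³ × 1.840) = 9.667 × 10^-23 cm³, so a = 4.590 × 10^-8 cm = 459.0 pm.
Atoms touch along the body diagonal, so √3·a = 4r, so r = 0.4330 × a = 199 pm.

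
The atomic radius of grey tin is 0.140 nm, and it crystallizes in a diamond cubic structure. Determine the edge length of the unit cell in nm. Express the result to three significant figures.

In a diamond cubic lattice, nearest neighbors lie along the body diagonal with √3·a = 8r.
a = 8r/√3 = 8 × 0.140 / 1.7321 = 0.647 nm.

0.647 nm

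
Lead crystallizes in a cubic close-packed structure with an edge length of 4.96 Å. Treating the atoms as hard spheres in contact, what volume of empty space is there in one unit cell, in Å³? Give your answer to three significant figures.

In an FCC lattice atoms touch along the face diagonal, so √2·a = 4r, so r = 0.3536a = 1.754 Å.
V_cell = a³ = 122.0 Å³; V_atoms = 4 × (4/3)πr³ = 90.36 Å³.
Empty space = 122.0 − 90.36 = 31.7 Å³.

31.7 Å³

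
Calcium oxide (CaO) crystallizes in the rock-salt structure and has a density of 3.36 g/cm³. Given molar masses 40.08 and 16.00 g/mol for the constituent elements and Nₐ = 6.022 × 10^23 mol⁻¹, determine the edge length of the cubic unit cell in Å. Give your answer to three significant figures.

4.80 Å

M(CaO) = 56.08 g/mol; Z = 4 formula units per cell.
a³ = Z·M/(N_A·ρ) = 4 × 56.08 / (6.022 × 10²³ × 3.36) = 1.109 × 10^-22 cm³, so a = 4.804 × 10^-8 cm = 4.80 Å.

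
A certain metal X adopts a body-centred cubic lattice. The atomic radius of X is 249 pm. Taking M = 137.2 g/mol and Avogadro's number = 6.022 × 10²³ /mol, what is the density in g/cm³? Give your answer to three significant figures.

In a BCC lattice, atoms touch along the body diagonal, so √3·a = 4r, giving a = 575.0 pm = 5.750 × 10^-8 cm.
With Z = 2, ρ = Z·M/(N_A·a³) = 2 × 137.2 / (6.022 × 10²³ × 1.901 × 10^-22) = 2.396 g/cm³.

2.40 g/cm³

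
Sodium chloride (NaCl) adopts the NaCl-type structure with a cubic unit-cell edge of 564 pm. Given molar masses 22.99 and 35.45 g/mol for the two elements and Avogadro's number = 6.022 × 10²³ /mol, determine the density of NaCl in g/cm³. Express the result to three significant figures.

The NaCl-type structure contains Z = 4 formula units per cell; M(NaCl) = 22.99 + 35.45 = 58.44 g/mol.
a³ = (5.640 × 10^-8 cm)³ = 1.794 × 10^-22 cm³.
ρ = 4 × 58.44 / (6.022 × 10²³ × 1.794 × 10^-22) = 2.164 g/cm³.

2.16 g/cm³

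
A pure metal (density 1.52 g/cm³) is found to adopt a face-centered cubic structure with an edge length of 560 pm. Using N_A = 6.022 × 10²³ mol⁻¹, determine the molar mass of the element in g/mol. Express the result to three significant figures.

An FCC cell has Z = 4 atoms; a = 5.600 × 10^-8 cm.
M = ρ·N_A·a³/Z = 1.52 × 6.022 × 10²³ × 1.756 × 10^-22 / 4 = 40.2 g/mol.

40.2 g/mol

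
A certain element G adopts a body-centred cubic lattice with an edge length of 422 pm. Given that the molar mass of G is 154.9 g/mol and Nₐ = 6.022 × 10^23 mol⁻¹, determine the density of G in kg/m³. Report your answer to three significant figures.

A BCC unit cell contains Z = 2 atoms.
Cell volume: a³ = (422 pm)³ = (4.220 × 10^-8 cm)³ = 7.515 × 10^-23 cm³.
ρ = Z·M/(N_A·a³) = 2 × 154.9 / (6.022 × 10²³ × 7.515 × 10^-23) = 6.845 g/cm³ = 6850 kg/m³.

6850 kg/m³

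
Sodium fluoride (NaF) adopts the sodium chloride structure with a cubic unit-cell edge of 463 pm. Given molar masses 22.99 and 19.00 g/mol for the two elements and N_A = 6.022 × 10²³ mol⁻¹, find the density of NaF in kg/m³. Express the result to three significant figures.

2810 kg/m³

The sodium chloride structure contains Z = 4 formula units per cell; M(NaF) = 22.99 + 19.00 = 41.99 g/mol.
a³ = (4.630 × 10^-8 cm)³ = 9.925 × 10^-23 cm³.
ρ = 4 × 41.99 / (6.022 × 10²³ × 9.925 × 10^-23) = 2.810 g/cm³ = 2810 kg/m³.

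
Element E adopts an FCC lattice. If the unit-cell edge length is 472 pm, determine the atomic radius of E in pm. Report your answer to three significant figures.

In an FCC lattice, atoms touch along the face diagonal, so √2·a = 4r.
r = √2·a/4 = 1.4142 × 472 / 4 = 167 pm.

167 pm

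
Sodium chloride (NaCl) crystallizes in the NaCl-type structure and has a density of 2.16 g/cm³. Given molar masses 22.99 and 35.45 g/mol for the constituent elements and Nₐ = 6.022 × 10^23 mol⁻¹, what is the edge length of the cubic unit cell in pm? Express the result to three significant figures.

M(NaCl) = 58.44 g/mol; Z = 4 formula units per cell.
a³ = Z·M/(N_A·ρ) = 4 × 58.44 / (6.022 × 10²³ × 2.16) = 1.797 × 10^-22 cm³, so a = 5.643 × 10^-8 cm = 564 pm.

564 pm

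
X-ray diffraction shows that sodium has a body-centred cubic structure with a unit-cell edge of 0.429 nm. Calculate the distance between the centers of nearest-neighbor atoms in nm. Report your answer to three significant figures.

In a BCC structure, atoms touch along the body diagonal, so √3·a = 4r; the nearest-neighbor distance equals 2r = 0.8660·a.
d = 0.8660 × 0.429 = 0.372 nm.

0.372 nm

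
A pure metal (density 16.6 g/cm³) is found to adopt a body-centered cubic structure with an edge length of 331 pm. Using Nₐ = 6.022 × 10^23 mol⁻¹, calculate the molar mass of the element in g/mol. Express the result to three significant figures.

181 g/mol

A BCC cell has Z = 2 atoms; a = 3.310 × 10^-8 cm.
M = ρ·N_A·a³/Z = 16.6 × 6.022 × 10²³ × 3.626 × 10^-23 / 2 = 181 g/mol.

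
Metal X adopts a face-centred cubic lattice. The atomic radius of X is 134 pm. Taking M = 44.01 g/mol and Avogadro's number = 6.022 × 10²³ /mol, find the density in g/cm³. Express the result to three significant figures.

5.37 g/cm³

In an FCC lattice, atoms touch along the face diagonal, so √2·a = 4r, giving a = 379.0 pm = 3.790 × 10^-8 cm.
With Z = 4, ρ = Z·M/(N_A·a³) = 4 × 44.01 / (6.022 × 10²³ × 5.444 × 10^-23) = 5.369 g/cm³.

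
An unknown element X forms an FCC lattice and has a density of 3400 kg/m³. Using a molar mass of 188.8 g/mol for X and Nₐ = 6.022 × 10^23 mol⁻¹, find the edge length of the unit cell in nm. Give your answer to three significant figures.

With Z = 4 atoms per FCC cell, a³ = Z·M/(N_A·ρ) = 4 × 188.8 / (6.022 × 10²³ × 3.400 g/cm³) = 3.688 × 10^-22 cm³.
a = (3.688 × 10^-22)^(1/3) = 7.172 × 10^-8 cm = 0.717 nm.

0.717 nm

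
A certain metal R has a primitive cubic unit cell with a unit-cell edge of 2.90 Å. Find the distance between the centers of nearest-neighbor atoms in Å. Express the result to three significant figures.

In a simple cubic structure, atoms touch along the cell edge, so a = 2r; the nearest-neighbor distance equals 2r = 1.000·a.
d = 1.000 × 2.90 = 2.90 Å.

2.90 Å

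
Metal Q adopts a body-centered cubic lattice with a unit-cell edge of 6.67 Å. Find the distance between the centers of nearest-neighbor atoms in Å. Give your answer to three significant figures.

5.78 Å

In a BCC structure, atoms touch along the body diagonal, so √3·a = 4r; the nearest-neighbor distance equals 2r = 0.8660·a.
d = 0.8660 × 6.67 = 5.78 Å.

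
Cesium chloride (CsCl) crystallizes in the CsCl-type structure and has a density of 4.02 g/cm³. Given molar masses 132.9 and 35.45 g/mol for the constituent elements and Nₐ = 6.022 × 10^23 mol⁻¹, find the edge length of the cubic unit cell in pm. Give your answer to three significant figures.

M(CsCl) = 168.35 g/mol; Z = 1 formula unit per cell.
a³ = Z·M/(N_A·ρ) = 1 × 168.35 / (6.022 × 10²³ × 4.02) = 6.954 × 10^-23 cm³, so a = 4.112 × 10^-8 cm = 411 pm.

411 pm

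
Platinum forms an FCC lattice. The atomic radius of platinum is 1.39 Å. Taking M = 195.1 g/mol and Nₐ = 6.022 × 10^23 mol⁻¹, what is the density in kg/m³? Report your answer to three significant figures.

21300 kg/m³

In an FCC lattice, atoms touch along the face diagonal, so √2·a = 4r, giving a = 3.932 Å = 3.932 × 10^-8 cm.
With Z = 4, ρ = Z·M/(N_A·a³) = 4 × 195.1 / (6.022 × 10²³ × 6.077 × 10^-23) = 21.33 g/cm³ = 21300 kg/m³.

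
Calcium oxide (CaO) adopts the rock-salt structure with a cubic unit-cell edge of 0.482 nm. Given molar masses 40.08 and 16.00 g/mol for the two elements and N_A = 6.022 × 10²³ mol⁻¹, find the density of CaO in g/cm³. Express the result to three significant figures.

3.33 g/cm³

The rock-salt structure contains Z = 4 formula units per cell; M(CaO) = 40.08 + 16.00 = 56.08 g/mol.
a³ = (4.820 × 10^-8 cm)³ = 1.120 × 10^-22 cm³.
ρ = 4 × 56.08 / (6.022 × 10²³ × 1.120 × 10^-22) = 3.326 g/cm³.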